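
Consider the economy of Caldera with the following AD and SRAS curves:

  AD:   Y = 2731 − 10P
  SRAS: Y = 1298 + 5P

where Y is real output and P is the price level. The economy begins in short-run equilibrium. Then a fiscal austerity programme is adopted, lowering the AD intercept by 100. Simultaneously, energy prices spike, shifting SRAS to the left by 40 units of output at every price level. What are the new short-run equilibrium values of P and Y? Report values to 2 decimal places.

After both shocks: AD is Y = 2631 − 10P and SRAS is Y = 1258 + 5P.
Setting them equal: 1373 = 15P, so P = 91.53.
Substituting into AD, Y = 1715.67.

P = 91.53, Y = 1715.67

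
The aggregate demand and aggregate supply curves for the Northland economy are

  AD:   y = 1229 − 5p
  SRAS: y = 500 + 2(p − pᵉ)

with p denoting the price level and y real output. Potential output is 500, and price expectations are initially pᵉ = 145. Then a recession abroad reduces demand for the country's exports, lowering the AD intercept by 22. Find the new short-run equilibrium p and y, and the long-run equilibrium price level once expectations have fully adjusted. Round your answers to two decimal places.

Short run: p = 142.43, y = 494.86. Long run: p = 141.40.

AD shifts left: new AD is y = 1207 − 5p. With pᵉ = 145, SRAS is y = 210 + 2p.
Short run: 1207 − 5p = 210 + 2p gives 997 = 7p, so p = 142.43 and y = 1207 − 5p = 494.86.
y = 494.86 is below potential 500; expectations adjust and SRAS shifts right until y = 500.
Long run: on the new AD curve, 500 = 1207 − 5p gives p = 141.40.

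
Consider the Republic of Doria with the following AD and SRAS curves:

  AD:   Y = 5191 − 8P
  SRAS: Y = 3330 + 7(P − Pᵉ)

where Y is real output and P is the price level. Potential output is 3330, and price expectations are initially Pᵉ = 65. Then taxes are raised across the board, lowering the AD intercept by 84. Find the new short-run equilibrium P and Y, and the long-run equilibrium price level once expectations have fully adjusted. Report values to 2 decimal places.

Short run: P = 148.80, Y = 3916.60. Long run: P = 222.13.

AD shifts left: new AD is Y = 5107 − 8P. With Pᵉ = 65, SRAS is Y = 2875 + 7P.
Short run: 5107 − 8P = 2875 + 7P gives 2232 = 15P, so P = 148.80 and Y = 5107 − 8P = 3916.60.
Y = 3916.60 is above potential 3330; expectations adjust and SRAS shifts left until Y = 3330.
Long run: on the new AD curve, 3330 = 5107 − 8P gives P = 222.13.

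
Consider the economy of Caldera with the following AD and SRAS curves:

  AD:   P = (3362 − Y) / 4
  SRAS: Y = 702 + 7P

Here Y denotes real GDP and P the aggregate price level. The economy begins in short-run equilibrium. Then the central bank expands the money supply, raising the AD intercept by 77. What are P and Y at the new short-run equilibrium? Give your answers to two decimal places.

This is a positive demand shock: AD shifts right.
New AD: Y = 3439 − 4P.
Set AD = SRAS: 3439 − 4P = 702 + 7P, so 2737 = 11P and P = 248.82.
Substituting into AD, Y = 2443.73.

P = 248.82, Y = 2443.73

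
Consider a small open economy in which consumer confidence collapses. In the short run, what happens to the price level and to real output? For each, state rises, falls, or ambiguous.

This is a negative demand shock: AD shifts left.
Moving along the upward-sloping SRAS curve, P falls and Y falls.

Price level: falls; output: falls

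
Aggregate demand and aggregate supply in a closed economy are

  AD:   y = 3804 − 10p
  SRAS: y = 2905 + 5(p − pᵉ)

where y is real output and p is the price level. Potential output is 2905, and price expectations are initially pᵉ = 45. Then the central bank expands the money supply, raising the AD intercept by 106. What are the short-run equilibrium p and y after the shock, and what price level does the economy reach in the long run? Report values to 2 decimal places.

Short run: p = 82.00, y = 3090.00. Long run: p = 100.50.

AD shifts right: new AD is y = 3910 − 10p. With pᵉ = 45, SRAS is y = 2680 + 5p.
Short run: 3910 − 10p = 2680 + 5p gives 1230 = 15p, so p = 82.00 and y = 3910 − 10p = 3090.00.
y = 3090.00 is above potential 2905; expectations adjust and SRAS shifts left until y = 2905.
Long run: on the new AD curve, 2905 = 3910 − 10p gives p = 100.50.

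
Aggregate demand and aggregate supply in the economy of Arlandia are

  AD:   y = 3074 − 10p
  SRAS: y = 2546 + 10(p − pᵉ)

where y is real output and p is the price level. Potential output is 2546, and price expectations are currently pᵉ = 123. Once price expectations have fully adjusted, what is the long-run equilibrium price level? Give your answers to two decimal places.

Short run: with pᵉ = 123, SRAS is y = 1316 + 10p. Setting AD = SRAS gives 1758 = 20p, so p = 87.90 and y = 3074 − 10p = 2195.00.
Output 2195.00 is below potential 2546, so over time expected prices fall and SRAS shifts right until y returns to 2546.
Long run: y = 2546 on the AD curve gives 2546 = 3074 − 10p, so p = 52.80.

Long-run p = 52.80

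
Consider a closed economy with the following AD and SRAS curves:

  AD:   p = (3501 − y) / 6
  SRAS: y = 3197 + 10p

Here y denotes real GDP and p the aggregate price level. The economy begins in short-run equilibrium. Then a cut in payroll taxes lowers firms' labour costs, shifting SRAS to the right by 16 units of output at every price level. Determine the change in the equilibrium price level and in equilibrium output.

Δp = -1, Δy = +6

This is a positive supply shock: SRAS shifts right.
New SRAS: y = 3213 + 10p.
Set AD = SRAS: 3501 − 6p = 3213 + 10p, so 288 = 16p and p = 18.
y = 3501 − 6·18 = 3393.
Initially p = 19, y = 3387, so Δp = -1 and Δy = +6.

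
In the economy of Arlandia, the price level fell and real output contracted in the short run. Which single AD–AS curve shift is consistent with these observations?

P fell and Y fell. An AD shift moves P and Y in the same direction; an SRAS shift moves them in opposite directions.
Here P and Y moved in the same direction, so the AD curve shifted.
Since Y fell, AD shifted left.

AD shifted left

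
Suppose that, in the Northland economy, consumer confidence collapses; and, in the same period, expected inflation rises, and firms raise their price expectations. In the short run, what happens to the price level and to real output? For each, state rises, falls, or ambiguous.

Price level: ambiguous; output: falls

The first event is a negative demand shock: AD shifts left, which by itself pushes P down and Y down.
The second is an adverse supply shock: SRAS shifts left, which by itself pushes P up and Y down.
The two shocks push P in opposite directions, so the effect on P is ambiguous. Both shocks push Y down, so Y falls.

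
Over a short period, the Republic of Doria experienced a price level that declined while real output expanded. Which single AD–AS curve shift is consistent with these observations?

P fell and Y rose. An AD shift moves P and Y in the same direction; an SRAS shift moves them in opposite directions.
Here P and Y moved in opposite directions, so the SRAS curve shifted.
Since Y rose, SRAS shifted right.

SRAS shifted right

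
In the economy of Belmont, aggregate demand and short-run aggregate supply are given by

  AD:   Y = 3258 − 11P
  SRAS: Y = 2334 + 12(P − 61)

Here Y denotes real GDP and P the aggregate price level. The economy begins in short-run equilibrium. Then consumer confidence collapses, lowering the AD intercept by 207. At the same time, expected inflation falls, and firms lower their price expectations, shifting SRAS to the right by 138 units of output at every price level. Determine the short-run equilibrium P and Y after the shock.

P = 57, Y = 2424

After both shocks: AD is Y = 3051 − 11P and SRAS is Y = 1740 + 12P.
Setting them equal: 1311 = 23P, so P = 57.
Y = 3051 − 11·57 = 2424.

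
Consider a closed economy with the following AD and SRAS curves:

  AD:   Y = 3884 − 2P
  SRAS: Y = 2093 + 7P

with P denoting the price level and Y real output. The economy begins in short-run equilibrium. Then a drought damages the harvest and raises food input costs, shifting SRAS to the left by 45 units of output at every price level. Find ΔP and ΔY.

ΔP = +5, ΔY = -10

This is a negative supply shock: SRAS shifts left.
New SRAS: Y = 2048 + 7P.
Set AD = SRAS: 3884 − 2P = 2048 + 7P, so 1836 = 9P and P = 204.
Y = 3884 − 2·204 = 3476.
Initially P = 199, Y = 3486, so ΔP = +5 and ΔY = -10.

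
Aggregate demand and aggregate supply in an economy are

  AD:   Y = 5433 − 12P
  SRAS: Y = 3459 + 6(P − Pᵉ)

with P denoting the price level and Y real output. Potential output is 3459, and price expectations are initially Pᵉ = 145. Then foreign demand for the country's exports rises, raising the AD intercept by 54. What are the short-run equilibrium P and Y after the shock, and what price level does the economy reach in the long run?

Short run: P = 161, Y = 3555. Long run: P = 169.

AD shifts right: new AD is Y = 5487 − 12P. With Pᵉ = 145, SRAS is Y = 2589 + 6P.
Short run: 5487 − 12P = 2589 + 6P gives 2898 = 18P, so P = 161 and Y = 5487 − 12·161 = 3555.
Y = 3555 is above potential 3459; expectations adjust and SRAS shifts left until Y = 3459.
Long run: on the new AD curve, 3459 = 5487 − 12P gives P = 169.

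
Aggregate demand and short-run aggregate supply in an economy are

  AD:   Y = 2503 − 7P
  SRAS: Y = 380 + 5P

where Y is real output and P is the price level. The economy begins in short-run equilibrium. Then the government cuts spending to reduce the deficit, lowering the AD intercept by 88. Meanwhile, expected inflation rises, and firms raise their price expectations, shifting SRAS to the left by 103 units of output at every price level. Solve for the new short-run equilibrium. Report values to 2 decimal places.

After both shocks: AD is Y = 2415 − 7P and SRAS is Y = 277 + 5P.
Setting them equal: 2138 = 12P, so P = 178.17.
Substituting into AD, Y = 1167.83.

P = 178.17, Y = 1167.83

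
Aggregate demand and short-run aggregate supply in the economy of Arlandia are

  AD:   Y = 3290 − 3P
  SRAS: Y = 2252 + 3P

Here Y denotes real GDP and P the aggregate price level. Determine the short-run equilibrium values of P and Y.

P = 173, Y = 2771

Set AD = SRAS: 3290 − 3P = 2252 + 3P, so 1038 = 6P and P = 173.
Then Y = 3290 − 3·173 = 2771.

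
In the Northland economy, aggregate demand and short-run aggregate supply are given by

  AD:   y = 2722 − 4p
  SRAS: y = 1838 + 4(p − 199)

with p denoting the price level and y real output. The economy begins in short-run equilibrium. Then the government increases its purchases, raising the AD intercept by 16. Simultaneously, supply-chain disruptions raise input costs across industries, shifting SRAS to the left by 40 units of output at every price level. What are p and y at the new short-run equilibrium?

After both shocks: AD is y = 2738 − 4p and SRAS is y = 1002 + 4p.
Setting them equal: 1736 = 8p, so p = 217.
y = 2738 − 4·217 = 1870.

p = 217, y = 1870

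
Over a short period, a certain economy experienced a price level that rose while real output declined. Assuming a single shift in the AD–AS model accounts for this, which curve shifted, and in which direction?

P rose and Y fell. An AD shift moves P and Y in the same direction; an SRAS shift moves them in opposite directions.
Here P and Y moved in opposite directions, so the SRAS curve shifted.
Since Y fell, SRAS shifted left.

SRAS shifted left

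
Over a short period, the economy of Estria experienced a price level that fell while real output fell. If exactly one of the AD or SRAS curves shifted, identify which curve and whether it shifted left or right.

P fell and Y fell. An AD shift moves P and Y in the same direction; an SRAS shift moves them in opposite directions.
Here P and Y moved in the same direction, so the AD curve shifted.
Since Y fell, AD shifted left.

AD shifted left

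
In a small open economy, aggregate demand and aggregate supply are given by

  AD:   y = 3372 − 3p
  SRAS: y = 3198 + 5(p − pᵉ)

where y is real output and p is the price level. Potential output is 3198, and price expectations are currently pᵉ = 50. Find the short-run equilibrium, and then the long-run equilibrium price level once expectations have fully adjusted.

Short run: p = 53, y = 3213. Long run: p = 58.

Short run: with pᵉ = 50, SRAS is y = 2948 + 5p. Setting AD = SRAS gives 424 = 8p, so p = 53 and y = 3372 − 3·53 = 3213.
Output 3213 is above potential 3198, so over time expected prices rise and SRAS shifts left until y returns to 3198.
Long run: y = 3198 on the AD curve gives 3198 = 3372 − 3p, so p = 58.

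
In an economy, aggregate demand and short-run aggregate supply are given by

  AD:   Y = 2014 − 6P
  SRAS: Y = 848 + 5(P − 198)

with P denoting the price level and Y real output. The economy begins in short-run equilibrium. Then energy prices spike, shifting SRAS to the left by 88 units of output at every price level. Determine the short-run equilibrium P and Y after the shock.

P = 204, Y = 790

This is a negative supply shock: SRAS shifts left.
New SRAS: Y = 5P − 230.
Set AD = SRAS: 2014 − 6P = 5P − 230, so 2244 = 11P and P = 204.
Y = 2014 − 6·204 = 790.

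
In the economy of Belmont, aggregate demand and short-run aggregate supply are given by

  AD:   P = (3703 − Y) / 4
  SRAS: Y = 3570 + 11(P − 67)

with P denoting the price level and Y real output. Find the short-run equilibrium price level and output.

P = 58, Y = 3471

Write SRAS as Y = 3570 + 11P − 737 = 2833 + 11P.
Rearrange AD to Y = 3703 − 4P.
Set AD = SRAS: 3703 − 4P = 2833 + 11P, so 870 = 15P and P = 58.
Then Y = 3703 − 4·58 = 3471.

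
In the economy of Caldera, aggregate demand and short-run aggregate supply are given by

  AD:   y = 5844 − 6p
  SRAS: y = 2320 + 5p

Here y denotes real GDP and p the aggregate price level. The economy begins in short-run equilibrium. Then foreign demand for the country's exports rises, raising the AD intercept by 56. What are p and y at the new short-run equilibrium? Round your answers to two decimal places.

p = 325.45, y = 3947.27

This is a positive demand shock: AD shifts right.
New AD: y = 5900 − 6p.
Set AD = SRAS: 5900 − 6p = 2320 + 5p, so 3580 = 11p and p = 325.45.
Substituting into AD, y = 3947.27.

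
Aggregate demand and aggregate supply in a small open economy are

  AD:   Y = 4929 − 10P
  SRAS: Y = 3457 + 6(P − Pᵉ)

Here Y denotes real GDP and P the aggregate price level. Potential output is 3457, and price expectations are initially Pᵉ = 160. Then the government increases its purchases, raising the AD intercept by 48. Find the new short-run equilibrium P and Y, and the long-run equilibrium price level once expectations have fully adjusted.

Short run: P = 155, Y = 3427. Long run: P = 152.

AD shifts right: new AD is Y = 4977 − 10P. With Pᵉ = 160, SRAS is Y = 2497 + 6P.
Short run: 4977 − 10P = 2497 + 6P gives 2480 = 16P, so P = 155 and Y = 4977 − 10·155 = 3427.
Y = 3427 is below potential 3457; expectations adjust and SRAS shifts right until Y = 3457.
Long run: on the new AD curve, 3457 = 4977 − 10P gives P = 152.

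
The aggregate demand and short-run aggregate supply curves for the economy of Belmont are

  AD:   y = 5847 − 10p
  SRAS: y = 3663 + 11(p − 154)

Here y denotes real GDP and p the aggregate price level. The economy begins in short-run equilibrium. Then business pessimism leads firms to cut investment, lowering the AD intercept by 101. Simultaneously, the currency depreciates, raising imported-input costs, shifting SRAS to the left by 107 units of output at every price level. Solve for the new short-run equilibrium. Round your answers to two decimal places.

After both shocks: AD is y = 5746 − 10p and SRAS is y = 1862 + 11p.
Setting them equal: 3884 = 21p, so p = 184.95.
Substituting into AD, y = 3896.48.

p = 184.95, y = 3896.48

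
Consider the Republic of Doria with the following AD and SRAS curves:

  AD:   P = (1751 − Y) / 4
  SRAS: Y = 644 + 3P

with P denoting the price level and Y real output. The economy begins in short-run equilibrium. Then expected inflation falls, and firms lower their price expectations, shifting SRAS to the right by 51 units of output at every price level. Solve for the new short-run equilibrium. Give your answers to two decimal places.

This is a positive supply shock: SRAS shifts right.
New SRAS: Y = 695 + 3P.
Set AD = SRAS: 1751 − 4P = 695 + 3P, so 1056 = 7P and P = 150.86.
Substituting into AD, Y = 1147.57.

P = 150.86, Y = 1147.57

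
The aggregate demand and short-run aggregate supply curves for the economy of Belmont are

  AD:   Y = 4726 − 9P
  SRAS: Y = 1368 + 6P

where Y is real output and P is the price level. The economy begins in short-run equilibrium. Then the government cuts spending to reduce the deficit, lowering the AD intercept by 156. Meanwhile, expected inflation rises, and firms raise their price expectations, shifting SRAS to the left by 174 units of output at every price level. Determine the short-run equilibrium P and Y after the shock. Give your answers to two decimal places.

After both shocks: AD is Y = 4570 − 9P and SRAS is Y = 1194 + 6P.
Setting them equal: 3376 = 15P, so P = 225.07.
Substituting into AD, Y = 2544.40.

P = 225.07, Y = 2544.40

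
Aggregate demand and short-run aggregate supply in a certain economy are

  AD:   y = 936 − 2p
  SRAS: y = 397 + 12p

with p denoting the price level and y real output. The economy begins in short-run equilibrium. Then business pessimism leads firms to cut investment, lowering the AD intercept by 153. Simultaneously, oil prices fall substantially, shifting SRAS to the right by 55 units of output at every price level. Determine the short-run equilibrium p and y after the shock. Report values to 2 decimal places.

p = 23.64, y = 735.71

After both shocks: AD is y = 783 − 2p and SRAS is y = 452 + 12p.
Setting them equal: 331 = 14p, so p = 23.64.
Substituting into AD, y = 735.71.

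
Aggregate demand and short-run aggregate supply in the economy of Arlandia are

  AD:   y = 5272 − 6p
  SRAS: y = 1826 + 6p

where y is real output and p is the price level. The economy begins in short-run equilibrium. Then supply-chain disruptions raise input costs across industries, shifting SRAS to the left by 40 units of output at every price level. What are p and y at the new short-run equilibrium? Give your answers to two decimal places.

This is a negative supply shock: SRAS shifts left.
New SRAS: y = 1786 + 6p.
Set AD = SRAS: 5272 − 6p = 1786 + 6p, so 3486 = 12p and p = 290.50.
Substituting into AD, y = 3529.00.

p = 290.50, y = 3529.00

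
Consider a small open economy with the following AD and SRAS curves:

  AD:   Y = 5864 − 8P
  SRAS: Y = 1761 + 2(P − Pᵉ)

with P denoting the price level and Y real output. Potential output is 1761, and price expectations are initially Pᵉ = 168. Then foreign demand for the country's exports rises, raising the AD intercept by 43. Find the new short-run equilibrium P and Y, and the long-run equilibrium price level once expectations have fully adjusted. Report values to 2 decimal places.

AD shifts right: new AD is Y = 5907 − 8P. With Pᵉ = 168, SRAS is Y = 1425 + 2P.
Short run: 5907 − 8P = 1425 + 2P gives 4482 = 10P, so P = 448.20 and Y = 5907 − 8P = 2321.40.
Y = 2321.40 is above potential 1761; expectations adjust and SRAS shifts left until Y = 1761.
Long run: on the new AD curve, 1761 = 5907 − 8P gives P = 518.25.

Short run: P = 448.20, Y = 2321.40. Long run: P = 518.25.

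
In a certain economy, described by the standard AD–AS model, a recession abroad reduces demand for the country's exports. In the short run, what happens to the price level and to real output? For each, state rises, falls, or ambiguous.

This is a negative demand shock: AD shifts left.
Moving along the upward-sloping SRAS curve, P falls and Y falls.

Price level: falls; output: falls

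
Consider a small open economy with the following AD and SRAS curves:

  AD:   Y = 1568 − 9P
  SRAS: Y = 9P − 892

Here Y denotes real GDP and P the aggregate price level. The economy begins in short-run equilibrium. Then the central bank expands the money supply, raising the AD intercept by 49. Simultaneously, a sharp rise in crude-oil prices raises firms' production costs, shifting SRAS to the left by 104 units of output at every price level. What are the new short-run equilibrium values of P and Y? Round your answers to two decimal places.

P = 145.17, Y = 310.50

After both shocks: AD is Y = 1617 − 9P and SRAS is Y = 9P − 996.
Setting them equal: 2613 = 18P, so P = 145.17.
Substituting into AD, Y = 310.50.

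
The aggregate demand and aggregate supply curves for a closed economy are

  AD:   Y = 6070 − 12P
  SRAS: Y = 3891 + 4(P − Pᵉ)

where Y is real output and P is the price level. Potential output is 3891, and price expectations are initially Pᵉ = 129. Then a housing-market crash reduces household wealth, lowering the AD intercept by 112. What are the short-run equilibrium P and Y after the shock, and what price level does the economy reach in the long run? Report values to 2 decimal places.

AD shifts left: new AD is Y = 5958 − 12P. With Pᵉ = 129, SRAS is Y = 3375 + 4P.
Short run: 5958 − 12P = 3375 + 4P gives 2583 = 16P, so P = 161.44 and Y = 5958 − 12P = 4020.75.
Y = 4020.75 is above potential 3891; expectations adjust and SRAS shifts left until Y = 3891.
Long run: on the new AD curve, 3891 = 5958 − 12P gives P = 172.25.

Short run: P = 161.44, Y = 4020.75. Long run: P = 172.25.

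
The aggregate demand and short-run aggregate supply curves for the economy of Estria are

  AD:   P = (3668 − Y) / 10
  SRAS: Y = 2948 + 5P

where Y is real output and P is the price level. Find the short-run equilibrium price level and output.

Rearrange AD to Y = 3668 − 10P.
Set AD = SRAS: 3668 − 10P = 2948 + 5P, so 720 = 15P and P = 48.
Then Y = 3668 − 10·48 = 3188.

P = 48, Y = 3188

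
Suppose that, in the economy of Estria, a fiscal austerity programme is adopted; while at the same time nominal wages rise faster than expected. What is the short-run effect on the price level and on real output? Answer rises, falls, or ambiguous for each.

The first event is a negative demand shock: AD shifts left, which by itself pushes P down and Y down.
The second is an adverse supply shock: SRAS shifts left, which by itself pushes P up and Y down.
The two shocks push P in opposite directions, so the effect on P is ambiguous. Both shocks push Y down, so Y falls.

Price level: ambiguous; output: falls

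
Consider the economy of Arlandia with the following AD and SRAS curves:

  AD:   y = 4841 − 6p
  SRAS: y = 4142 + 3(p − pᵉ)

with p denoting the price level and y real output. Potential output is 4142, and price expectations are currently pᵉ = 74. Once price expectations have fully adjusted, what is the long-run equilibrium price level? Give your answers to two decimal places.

Long-run p = 116.50

Short run: with pᵉ = 74, SRAS is y = 3920 + 3p. Setting AD = SRAS gives 921 = 9p, so p = 102.33 and y = 4841 − 6p = 4227.00.
Output 4227.00 is above potential 4142, so over time expected prices rise and SRAS shifts left until y returns to 4142.
Long run: y = 4142 on the AD curve gives 4142 = 4841 − 6p, so p = 116.50.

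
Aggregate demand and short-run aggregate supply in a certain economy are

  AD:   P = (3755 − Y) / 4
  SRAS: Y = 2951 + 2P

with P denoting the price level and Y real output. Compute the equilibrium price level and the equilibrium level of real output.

Rearrange AD to Y = 3755 − 4P.
Set AD = SRAS: 3755 − 4P = 2951 + 2P, so 804 = 6P and P = 134.
Then Y = 3755 − 4·134 = 3219.

P = 134, Y = 3219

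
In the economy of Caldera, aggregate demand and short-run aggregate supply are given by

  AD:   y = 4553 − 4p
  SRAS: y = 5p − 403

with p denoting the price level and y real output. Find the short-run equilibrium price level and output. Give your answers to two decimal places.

p = 550.67, y = 2350.33

Set AD = SRAS: 4553 − 4p = 5p − 403, so 4956 = 9p and p = 550.67.
Substituting into AD, y = 4553 − 4p = 2350.33.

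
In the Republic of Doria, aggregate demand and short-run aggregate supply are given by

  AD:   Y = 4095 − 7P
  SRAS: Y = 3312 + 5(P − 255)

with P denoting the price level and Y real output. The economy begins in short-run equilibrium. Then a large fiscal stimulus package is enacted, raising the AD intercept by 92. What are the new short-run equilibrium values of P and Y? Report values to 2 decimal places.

P = 179.17, Y = 2932.83

This is a positive demand shock: AD shifts right.
New AD: Y = 4187 − 7P.
SRAS can be written Y = 2037 + 5P.
Set AD = SRAS: 4187 − 7P = 2037 + 5P, so 2150 = 12P and P = 179.17.
Substituting into AD, Y = 2932.83.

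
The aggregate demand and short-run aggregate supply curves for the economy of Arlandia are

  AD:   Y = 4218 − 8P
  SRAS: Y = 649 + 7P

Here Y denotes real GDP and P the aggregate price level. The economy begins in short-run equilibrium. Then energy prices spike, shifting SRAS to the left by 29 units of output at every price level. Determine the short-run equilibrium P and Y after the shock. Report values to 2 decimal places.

P = 239.87, Y = 2299.07

This is a negative supply shock: SRAS shifts left.
New SRAS: Y = 620 + 7P.
Set AD = SRAS: 4218 − 8P = 620 + 7P, so 3598 = 15P and P = 239.87.
Substituting into AD, Y = 2299.07.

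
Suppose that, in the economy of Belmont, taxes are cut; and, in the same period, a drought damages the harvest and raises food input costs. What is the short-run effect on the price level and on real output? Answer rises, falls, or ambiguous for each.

Price level: rises; output: ambiguous

The first event is a positive demand shock: AD shifts right, which by itself pushes P up and Y up.
The second is an adverse supply shock: SRAS shifts left, which by itself pushes P up and Y down.
Both shocks push P up, so P rises. The two shocks push Y in opposite directions, so the effect on Y is ambiguous.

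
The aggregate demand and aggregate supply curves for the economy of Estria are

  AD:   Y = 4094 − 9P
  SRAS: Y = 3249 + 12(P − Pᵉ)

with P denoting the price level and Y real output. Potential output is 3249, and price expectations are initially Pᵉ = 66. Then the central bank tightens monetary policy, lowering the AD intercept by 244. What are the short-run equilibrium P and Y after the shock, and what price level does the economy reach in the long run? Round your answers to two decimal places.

Short run: P = 66.33, Y = 3253.00. Long run: P = 66.78.

AD shifts left: new AD is Y = 3850 − 9P. With Pᵉ = 66, SRAS is Y = 2457 + 12P.
Short run: 3850 − 9P = 2457 + 12P gives 1393 = 21P, so P = 66.33 and Y = 3850 − 9P = 3253.00.
Y = 3253.00 is above potential 3249; expectations adjust and SRAS shifts left until Y = 3249.
Long run: on the new AD curve, 3249 = 3850 − 9P gives P = 66.78.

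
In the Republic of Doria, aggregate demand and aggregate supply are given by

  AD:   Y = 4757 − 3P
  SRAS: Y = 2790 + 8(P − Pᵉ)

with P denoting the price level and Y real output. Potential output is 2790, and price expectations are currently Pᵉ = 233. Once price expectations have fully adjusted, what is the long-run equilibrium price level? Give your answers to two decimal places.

Short run: with Pᵉ = 233, SRAS is Y = 926 + 8P. Setting AD = SRAS gives 3831 = 11P, so P = 348.27 and Y = 4757 − 3P = 3712.18.
Output 3712.18 is above potential 2790, so over time expected prices rise and SRAS shifts left until Y returns to 2790.
Long run: Y = 2790 on the AD curve gives 2790 = 4757 − 3P, so P = 655.67.

Long-run P = 655.67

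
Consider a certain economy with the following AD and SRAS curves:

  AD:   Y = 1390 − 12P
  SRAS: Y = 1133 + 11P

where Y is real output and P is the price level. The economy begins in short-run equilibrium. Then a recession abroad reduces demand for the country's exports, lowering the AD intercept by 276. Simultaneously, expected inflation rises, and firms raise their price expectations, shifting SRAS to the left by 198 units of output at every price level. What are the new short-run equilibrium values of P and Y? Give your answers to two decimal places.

After both shocks: AD is Y = 1114 − 12P and SRAS is Y = 935 + 11P.
Setting them equal: 179 = 23P, so P = 7.78.
Substituting into AD, Y = 1020.61.

P = 7.78, Y = 1020.61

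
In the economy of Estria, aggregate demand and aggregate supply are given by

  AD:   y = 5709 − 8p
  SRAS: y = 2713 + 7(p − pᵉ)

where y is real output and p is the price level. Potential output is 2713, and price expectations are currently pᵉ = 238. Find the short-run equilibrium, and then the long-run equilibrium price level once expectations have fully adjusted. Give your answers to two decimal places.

Short run: p = 310.80, y = 3222.60. Long run: p = 374.50.

Short run: with pᵉ = 238, SRAS is y = 1047 + 7p. Setting AD = SRAS gives 4662 = 15p, so p = 310.80 and y = 5709 − 8p = 3222.60.
Output 3222.60 is above potential 2713, so over time expected prices rise and SRAS shifts left until y returns to 2713.
Long run: y = 2713 on the AD curve gives 2713 = 5709 − 8p, so p = 374.50.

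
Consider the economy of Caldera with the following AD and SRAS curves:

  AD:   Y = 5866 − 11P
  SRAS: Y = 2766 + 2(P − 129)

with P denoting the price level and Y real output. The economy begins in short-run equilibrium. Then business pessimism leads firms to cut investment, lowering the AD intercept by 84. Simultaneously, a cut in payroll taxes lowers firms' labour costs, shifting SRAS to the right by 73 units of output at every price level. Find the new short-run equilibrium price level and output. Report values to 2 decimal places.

P = 246.23, Y = 3073.46

After both shocks: AD is Y = 5782 − 11P and SRAS is Y = 2581 + 2P.
Setting them equal: 3201 = 13P, so P = 246.23.
Substituting into AD, Y = 3073.46.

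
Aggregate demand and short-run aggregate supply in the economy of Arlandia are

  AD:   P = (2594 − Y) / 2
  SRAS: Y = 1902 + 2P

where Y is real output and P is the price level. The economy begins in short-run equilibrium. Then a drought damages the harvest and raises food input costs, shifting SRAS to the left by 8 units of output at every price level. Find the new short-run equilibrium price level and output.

This is a negative supply shock: SRAS shifts left.
New SRAS: Y = 1894 + 2P.
Set AD = SRAS: 2594 − 2P = 1894 + 2P, so 700 = 4P and P = 175.
Y = 2594 − 2·175 = 2244.

P = 175, Y = 2244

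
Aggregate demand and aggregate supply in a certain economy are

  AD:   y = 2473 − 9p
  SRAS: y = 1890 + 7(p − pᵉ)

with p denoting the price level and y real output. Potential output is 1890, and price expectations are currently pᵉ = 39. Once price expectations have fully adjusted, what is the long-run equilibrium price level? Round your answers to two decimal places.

Long-run p = 64.78

Short run: with pᵉ = 39, SRAS is y = 1617 + 7p. Setting AD = SRAS gives 856 = 16p, so p = 53.50 and y = 2473 − 9p = 1991.50.
Output 1991.50 is above potential 1890, so over time expected prices rise and SRAS shifts left until y returns to 1890.
Long run: y = 1890 on the AD curve gives 1890 = 2473 − 9p, so p = 64.78.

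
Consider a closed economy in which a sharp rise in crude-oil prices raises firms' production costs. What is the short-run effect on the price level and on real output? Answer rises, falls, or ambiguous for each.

Price level: rises; output: falls

This is an adverse supply shock: SRAS shifts left.
Moving along the downward-sloping AD curve, P rises and Y falls.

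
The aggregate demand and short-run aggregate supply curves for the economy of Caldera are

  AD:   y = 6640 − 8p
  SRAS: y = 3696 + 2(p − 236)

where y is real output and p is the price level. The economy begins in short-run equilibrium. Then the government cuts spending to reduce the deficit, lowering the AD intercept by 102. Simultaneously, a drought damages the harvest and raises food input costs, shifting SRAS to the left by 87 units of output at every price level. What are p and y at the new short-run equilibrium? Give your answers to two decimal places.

After both shocks: AD is y = 6538 − 8p and SRAS is y = 3137 + 2p.
Setting them equal: 3401 = 10p, so p = 340.10.
Substituting into AD, y = 3817.20.

p = 340.10, y = 3817.20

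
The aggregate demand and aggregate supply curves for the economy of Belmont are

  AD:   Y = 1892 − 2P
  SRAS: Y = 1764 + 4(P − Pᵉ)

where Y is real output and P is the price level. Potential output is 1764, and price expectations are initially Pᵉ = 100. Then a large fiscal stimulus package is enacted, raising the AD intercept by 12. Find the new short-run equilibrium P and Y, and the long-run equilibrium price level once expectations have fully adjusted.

AD shifts right: new AD is Y = 1904 − 2P. With Pᵉ = 100, SRAS is Y = 1364 + 4P.
Short run: 1904 − 2P = 1364 + 4P gives 540 = 6P, so P = 90 and Y = 1904 − 2·90 = 1724.
Y = 1724 is below potential 1764; expectations adjust and SRAS shifts right until Y = 1764.
Long run: on the new AD curve, 1764 = 1904 − 2P gives P = 70.

Short run: P = 90, Y = 1724. Long run: P = 70.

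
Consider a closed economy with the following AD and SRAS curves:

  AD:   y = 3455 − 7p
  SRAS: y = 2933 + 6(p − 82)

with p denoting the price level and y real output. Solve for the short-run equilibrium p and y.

Write SRAS as y = 2933 + 6p − 492 = 2441 + 6p.
Set AD = SRAS: 3455 − 7p = 2441 + 6p, so 1014 = 13p and p = 78.
Then y = 3455 − 7·78 = 2909.

p = 78, y = 2909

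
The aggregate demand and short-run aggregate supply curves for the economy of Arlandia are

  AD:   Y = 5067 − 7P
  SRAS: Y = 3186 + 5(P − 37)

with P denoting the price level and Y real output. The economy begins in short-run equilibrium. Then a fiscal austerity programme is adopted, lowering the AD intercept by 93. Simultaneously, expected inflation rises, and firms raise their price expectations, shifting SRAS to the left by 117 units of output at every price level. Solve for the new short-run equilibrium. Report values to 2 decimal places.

P = 174.17, Y = 3754.83

After both shocks: AD is Y = 4974 − 7P and SRAS is Y = 2884 + 5P.
Setting them equal: 2090 = 12P, so P = 174.17.
Substituting into AD, Y = 3754.83.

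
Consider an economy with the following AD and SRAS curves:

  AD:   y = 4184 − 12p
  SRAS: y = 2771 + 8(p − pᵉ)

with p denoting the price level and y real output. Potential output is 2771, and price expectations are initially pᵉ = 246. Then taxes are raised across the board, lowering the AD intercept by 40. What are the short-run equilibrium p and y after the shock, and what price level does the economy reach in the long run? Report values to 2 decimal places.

AD shifts left: new AD is y = 4144 − 12p. With pᵉ = 246, SRAS is y = 803 + 8p.
Short run: 4144 − 12p = 803 + 8p gives 3341 = 20p, so p = 167.05 and y = 4144 − 12p = 2139.40.
y = 2139.40 is below potential 2771; expectations adjust and SRAS shifts right until y = 2771.
Long run: on the new AD curve, 2771 = 4144 − 12p gives p = 114.42.

Short run: p = 167.05, y = 2139.40. Long run: p = 114.42.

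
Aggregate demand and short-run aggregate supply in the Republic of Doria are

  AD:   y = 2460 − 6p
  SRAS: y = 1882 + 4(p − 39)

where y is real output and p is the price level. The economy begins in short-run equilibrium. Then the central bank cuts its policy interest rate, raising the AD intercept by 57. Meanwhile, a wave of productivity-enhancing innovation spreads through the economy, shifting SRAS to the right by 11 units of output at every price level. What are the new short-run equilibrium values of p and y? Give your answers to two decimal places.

After both shocks: AD is y = 2517 − 6p and SRAS is y = 1737 + 4p.
Setting them equal: 780 = 10p, so p = 78.00.
Substituting into AD, y = 2049.00.

p = 78.00, y = 2049.00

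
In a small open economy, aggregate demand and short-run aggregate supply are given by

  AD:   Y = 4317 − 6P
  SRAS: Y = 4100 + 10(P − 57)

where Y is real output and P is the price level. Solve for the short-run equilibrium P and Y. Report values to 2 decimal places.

Write SRAS as Y = 4100 + 10P − 570 = 3530 + 10P.
Set AD = SRAS: 4317 − 6P = 3530 + 10P, so 787 = 16P and P = 49.19.
Substituting into AD, Y = 4317 − 6P = 4021.88.

P = 49.19, Y = 4021.88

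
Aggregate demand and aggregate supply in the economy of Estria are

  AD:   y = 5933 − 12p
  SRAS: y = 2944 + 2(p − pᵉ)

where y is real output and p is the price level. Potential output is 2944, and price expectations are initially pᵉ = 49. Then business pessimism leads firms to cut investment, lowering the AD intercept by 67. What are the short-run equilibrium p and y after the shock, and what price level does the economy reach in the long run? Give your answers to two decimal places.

Short run: p = 215.71, y = 3277.43. Long run: p = 243.50.

AD shifts left: new AD is y = 5866 − 12p. With pᵉ = 49, SRAS is y = 2846 + 2p.
Short run: 5866 − 12p = 2846 + 2p gives 3020 = 14p, so p = 215.71 and y = 5866 − 12p = 3277.43.
y = 3277.43 is above potential 2944; expectations adjust and SRAS shifts left until y = 2944.
Long run: on the new AD curve, 2944 = 5866 − 12p gives p = 243.50.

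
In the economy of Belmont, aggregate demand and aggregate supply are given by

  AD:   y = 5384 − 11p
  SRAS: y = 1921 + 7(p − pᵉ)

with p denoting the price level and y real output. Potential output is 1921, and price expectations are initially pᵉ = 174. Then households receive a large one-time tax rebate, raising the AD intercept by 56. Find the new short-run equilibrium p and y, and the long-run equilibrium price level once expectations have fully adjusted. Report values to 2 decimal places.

Short run: p = 263.17, y = 2545.17. Long run: p = 319.91.

AD shifts right: new AD is y = 5440 − 11p. With pᵉ = 174, SRAS is y = 703 + 7p.
Short run: 5440 − 11p = 703 + 7p gives 4737 = 18p, so p = 263.17 and y = 5440 − 11p = 2545.17.
y = 2545.17 is above potential 1921; expectations adjust and SRAS shifts left until y = 1921.
Long run: on the new AD curve, 1921 = 5440 − 11p gives p = 319.91.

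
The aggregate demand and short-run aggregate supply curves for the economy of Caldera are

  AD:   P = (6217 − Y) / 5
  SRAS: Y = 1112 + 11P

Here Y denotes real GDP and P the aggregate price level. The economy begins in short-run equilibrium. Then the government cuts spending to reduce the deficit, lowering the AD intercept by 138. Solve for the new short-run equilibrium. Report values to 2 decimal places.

This is a negative demand shock: AD shifts left.
New AD: Y = 6079 − 5P.
Set AD = SRAS: 6079 − 5P = 1112 + 11P, so 4967 = 16P and P = 310.44.
Substituting into AD, Y = 4526.81.

P = 310.44, Y = 4526.81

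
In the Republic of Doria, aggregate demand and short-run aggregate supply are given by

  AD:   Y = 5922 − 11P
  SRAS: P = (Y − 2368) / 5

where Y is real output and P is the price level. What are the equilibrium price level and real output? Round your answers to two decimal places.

Rearrange SRAS to Y = 2368 + 5P.
Set AD = SRAS: 5922 − 11P = 2368 + 5P, so 3554 = 16P and P = 222.13.
Substituting into AD, Y = 5922 − 11P = 3478.63.

P = 222.13, Y = 3478.63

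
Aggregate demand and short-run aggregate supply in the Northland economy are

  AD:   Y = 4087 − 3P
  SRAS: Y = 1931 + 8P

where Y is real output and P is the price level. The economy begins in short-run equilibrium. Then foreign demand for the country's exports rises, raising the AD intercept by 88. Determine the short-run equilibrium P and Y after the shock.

P = 204, Y = 3563

This is a positive demand shock: AD shifts right.
New AD: Y = 4175 − 3P.
Set AD = SRAS: 4175 − 3P = 1931 + 8P, so 2244 = 11P and P = 204.
Y = 4175 − 3·204 = 3563.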